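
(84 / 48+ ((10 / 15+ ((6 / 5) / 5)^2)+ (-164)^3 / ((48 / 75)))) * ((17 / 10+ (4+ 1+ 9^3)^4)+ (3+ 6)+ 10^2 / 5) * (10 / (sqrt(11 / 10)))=-150036497521251804697481 * sqrt(110) / 82500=-19073891654393685207.41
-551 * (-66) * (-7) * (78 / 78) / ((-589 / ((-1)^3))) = -432.19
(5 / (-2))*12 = -30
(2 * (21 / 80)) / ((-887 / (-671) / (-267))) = -3762297 / 35480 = -106.04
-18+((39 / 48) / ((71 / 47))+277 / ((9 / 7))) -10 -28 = 1635659 / 10224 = 159.98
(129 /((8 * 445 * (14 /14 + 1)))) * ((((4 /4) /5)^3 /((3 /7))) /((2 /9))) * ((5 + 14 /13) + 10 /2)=24381 /1446250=0.02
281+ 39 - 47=273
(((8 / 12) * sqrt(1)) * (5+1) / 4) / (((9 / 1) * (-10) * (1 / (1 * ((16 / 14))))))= -4 / 315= -0.01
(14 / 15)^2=196 / 225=0.87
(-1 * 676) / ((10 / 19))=-6422 / 5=-1284.40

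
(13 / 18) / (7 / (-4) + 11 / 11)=-26 / 27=-0.96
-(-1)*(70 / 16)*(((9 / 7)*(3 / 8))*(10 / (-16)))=-675 / 512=-1.32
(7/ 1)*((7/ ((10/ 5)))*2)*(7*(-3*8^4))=-4214784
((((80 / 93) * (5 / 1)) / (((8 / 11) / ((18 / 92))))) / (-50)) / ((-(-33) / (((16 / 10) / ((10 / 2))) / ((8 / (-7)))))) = 7 / 35650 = 0.00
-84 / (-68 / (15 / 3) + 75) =-420 / 307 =-1.37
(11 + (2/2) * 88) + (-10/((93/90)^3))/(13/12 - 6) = 177249231/1757669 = 100.84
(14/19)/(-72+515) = 0.00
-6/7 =-0.86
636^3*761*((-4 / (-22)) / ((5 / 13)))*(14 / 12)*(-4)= -23753966116608 / 55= -431890293029.24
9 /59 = 0.15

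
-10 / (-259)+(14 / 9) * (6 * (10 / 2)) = 36290 / 777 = 46.71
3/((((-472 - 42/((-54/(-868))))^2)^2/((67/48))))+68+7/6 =37716385601617631081/545297141228187648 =69.17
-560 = -560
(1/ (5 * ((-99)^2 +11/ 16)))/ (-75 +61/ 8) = -128/ 422648765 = -0.00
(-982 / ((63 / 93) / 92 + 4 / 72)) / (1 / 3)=-75617928 / 1615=-46822.25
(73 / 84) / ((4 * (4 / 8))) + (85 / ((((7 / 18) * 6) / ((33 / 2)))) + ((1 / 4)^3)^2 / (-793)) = 41029134827 / 68210688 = 601.51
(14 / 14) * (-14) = -14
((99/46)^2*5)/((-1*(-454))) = 0.05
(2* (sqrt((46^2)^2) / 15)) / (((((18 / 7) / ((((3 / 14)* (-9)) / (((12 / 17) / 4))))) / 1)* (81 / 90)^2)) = -359720 / 243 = -1480.33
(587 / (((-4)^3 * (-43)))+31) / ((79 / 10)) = 429495 / 108704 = 3.95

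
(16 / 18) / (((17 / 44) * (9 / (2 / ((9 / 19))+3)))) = 1.85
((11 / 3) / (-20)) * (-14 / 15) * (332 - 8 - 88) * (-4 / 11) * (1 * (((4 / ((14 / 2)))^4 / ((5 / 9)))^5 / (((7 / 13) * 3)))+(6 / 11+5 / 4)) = -26.37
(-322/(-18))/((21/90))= 230/3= 76.67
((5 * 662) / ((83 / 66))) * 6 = 1310760 / 83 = 15792.29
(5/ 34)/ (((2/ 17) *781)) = 0.00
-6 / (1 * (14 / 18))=-54 / 7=-7.71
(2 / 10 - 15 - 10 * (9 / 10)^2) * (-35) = 1603 / 2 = 801.50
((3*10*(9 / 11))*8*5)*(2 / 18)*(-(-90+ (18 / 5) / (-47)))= 5080320 / 517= 9826.54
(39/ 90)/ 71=13/ 2130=0.01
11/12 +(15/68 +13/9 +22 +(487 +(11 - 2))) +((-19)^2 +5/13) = 881.97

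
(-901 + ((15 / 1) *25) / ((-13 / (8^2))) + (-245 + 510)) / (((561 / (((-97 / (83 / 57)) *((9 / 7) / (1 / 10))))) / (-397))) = -2124860384520 / 1412411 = -1504420.73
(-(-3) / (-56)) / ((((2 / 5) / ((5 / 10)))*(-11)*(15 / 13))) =13 / 2464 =0.01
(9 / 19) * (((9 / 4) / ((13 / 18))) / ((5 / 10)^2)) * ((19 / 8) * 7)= 5103 / 52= 98.13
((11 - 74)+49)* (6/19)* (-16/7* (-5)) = -960/19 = -50.53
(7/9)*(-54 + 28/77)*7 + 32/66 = -28862/99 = -291.54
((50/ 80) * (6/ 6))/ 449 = 5/ 3592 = 0.00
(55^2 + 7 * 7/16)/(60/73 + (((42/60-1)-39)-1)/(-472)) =1043349215/312619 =3337.45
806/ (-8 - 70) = -31/ 3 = -10.33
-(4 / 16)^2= -1 / 16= -0.06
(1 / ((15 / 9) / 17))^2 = 2601 / 25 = 104.04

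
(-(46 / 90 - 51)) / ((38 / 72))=9088 / 95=95.66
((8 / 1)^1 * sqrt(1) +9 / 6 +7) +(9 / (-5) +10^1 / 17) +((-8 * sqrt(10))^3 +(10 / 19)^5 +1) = -16174.53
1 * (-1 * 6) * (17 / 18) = -17 / 3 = -5.67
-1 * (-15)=15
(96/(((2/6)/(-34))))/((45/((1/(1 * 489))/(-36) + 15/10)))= -1436432/4401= -326.39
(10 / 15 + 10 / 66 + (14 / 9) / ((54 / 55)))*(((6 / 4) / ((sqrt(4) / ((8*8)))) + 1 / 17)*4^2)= 83948384 / 45441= 1847.41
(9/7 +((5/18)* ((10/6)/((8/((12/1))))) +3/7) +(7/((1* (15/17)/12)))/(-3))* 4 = -36949/315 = -117.30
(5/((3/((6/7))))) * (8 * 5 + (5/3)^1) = 1250/21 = 59.52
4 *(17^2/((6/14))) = 8092/3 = 2697.33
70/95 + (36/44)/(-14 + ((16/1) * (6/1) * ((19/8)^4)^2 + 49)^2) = 400183050400590389240810/543105568337009933993881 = 0.74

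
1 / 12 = 0.08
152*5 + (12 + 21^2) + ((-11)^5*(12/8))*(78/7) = -18834476/7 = -2690639.43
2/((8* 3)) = 0.08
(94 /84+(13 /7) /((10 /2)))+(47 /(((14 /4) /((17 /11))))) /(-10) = -193 /330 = -0.58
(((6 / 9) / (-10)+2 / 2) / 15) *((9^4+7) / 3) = 91952 / 675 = 136.23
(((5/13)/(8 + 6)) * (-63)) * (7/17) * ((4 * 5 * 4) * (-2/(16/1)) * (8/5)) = 2520/221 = 11.40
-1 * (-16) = 16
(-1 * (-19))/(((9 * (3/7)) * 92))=133/2484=0.05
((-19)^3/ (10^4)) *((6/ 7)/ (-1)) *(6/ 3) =20577/ 17500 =1.18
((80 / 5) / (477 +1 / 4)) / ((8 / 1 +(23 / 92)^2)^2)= 16384 / 31767669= 0.00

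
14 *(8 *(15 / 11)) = 1680 / 11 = 152.73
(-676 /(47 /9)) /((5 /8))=-48672 /235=-207.11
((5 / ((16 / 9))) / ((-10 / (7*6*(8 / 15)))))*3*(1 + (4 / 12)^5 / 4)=-6811 / 360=-18.92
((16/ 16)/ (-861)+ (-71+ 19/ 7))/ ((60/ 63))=-11759/ 164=-71.70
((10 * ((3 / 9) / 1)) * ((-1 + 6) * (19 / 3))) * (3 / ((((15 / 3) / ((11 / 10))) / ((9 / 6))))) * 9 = 940.50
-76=-76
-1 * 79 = -79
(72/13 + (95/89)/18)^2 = 13590663241/433722276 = 31.33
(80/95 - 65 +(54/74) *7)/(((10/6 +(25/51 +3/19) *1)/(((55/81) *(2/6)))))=-38813720/6722271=-5.77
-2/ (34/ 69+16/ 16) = -138/ 103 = -1.34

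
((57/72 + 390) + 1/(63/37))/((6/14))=197255/216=913.22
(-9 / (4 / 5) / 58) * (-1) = 45 / 232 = 0.19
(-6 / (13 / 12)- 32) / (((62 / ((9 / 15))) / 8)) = -5856 / 2015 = -2.91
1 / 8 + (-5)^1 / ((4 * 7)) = -0.05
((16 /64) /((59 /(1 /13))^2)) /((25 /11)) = 11 /58828900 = 0.00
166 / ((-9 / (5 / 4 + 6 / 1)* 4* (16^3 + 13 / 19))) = -45733 / 5604264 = -0.01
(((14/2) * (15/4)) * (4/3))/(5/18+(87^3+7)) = 0.00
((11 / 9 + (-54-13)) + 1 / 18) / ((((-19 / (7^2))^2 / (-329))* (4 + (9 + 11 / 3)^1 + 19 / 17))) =15886262119 / 1964562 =8086.41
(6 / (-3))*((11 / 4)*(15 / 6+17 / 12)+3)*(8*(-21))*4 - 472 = 18036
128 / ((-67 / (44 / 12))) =-1408 / 201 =-7.00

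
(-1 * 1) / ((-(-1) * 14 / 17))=-17 / 14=-1.21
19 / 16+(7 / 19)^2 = 7643 / 5776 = 1.32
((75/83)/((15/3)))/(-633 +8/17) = -255/892499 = -0.00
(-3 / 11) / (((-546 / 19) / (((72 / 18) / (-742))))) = -19 / 371371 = -0.00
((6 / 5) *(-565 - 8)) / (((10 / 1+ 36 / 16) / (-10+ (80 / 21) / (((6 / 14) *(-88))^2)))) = 9981278 / 17787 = 561.16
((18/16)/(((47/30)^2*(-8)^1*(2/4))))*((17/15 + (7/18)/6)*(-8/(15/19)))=12293/8836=1.39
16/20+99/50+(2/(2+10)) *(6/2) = 82/25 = 3.28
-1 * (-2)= 2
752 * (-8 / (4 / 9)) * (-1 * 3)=40608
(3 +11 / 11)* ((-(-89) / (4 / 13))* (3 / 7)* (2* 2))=13884 / 7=1983.43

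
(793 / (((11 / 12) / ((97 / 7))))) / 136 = 230763 / 2618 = 88.14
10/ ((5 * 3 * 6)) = 1/ 9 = 0.11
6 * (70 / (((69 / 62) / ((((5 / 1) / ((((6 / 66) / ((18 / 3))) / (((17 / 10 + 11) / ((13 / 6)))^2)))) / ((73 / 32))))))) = 532222935552 / 283751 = 1875668.93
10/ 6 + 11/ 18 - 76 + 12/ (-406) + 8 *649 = 18702079/ 3654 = 5118.25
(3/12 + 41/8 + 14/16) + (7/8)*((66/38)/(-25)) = 23519/3800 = 6.19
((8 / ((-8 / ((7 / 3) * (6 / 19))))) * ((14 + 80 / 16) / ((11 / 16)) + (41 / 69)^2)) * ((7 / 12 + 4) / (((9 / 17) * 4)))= -872171825 / 19539144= -44.64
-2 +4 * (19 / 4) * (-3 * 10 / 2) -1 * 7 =-294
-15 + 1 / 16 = -14.94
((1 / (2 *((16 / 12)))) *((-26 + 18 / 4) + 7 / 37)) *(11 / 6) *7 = -121429 / 1184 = -102.56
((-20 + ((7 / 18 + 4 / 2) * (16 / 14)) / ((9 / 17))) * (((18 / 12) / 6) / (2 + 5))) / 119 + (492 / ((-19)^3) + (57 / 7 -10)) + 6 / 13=-61983766513 / 42114554937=-1.47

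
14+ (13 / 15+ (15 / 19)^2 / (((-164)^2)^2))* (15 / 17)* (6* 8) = 14069215362157 / 277467124112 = 50.71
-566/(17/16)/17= -9056/289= -31.34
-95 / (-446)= 95 / 446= 0.21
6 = 6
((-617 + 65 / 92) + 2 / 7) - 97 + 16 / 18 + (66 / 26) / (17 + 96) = -6063019561 / 8514324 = -712.10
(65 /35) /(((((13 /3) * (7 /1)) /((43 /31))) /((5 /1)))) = 645 /1519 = 0.42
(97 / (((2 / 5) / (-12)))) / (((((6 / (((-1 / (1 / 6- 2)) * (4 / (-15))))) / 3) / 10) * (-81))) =-7760 / 297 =-26.13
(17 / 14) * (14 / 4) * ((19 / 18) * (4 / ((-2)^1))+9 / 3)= 34 / 9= 3.78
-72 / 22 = -3.27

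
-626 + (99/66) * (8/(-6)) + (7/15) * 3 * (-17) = -3259/5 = -651.80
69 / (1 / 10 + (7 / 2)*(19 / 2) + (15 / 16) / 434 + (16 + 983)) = 2395680 / 35843267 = 0.07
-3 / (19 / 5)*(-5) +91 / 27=3754 / 513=7.32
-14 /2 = -7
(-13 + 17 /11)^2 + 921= 127317 /121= 1052.21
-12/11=-1.09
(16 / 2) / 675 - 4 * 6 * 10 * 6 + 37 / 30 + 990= -605819 / 1350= -448.75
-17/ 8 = -2.12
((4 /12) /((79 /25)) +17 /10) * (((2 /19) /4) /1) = 4279 /90060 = 0.05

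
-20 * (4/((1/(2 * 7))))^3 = -3512320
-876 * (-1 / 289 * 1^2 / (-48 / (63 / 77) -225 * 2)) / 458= -657 / 50496103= -0.00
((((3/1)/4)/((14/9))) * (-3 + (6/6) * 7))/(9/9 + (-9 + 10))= 0.96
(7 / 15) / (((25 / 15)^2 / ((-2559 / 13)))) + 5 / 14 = -744221 / 22750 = -32.71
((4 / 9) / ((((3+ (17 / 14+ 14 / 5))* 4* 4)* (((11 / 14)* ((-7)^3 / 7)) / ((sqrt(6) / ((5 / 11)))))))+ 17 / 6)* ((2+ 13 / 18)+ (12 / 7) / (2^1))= 7667 / 756 - 451* sqrt(6) / 556794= 10.14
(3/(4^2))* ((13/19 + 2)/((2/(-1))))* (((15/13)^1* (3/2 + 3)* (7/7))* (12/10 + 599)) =-12397131/15808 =-784.23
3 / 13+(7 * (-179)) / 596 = -14501 / 7748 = -1.87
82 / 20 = 41 / 10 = 4.10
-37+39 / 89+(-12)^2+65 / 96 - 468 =-3074855 / 8544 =-359.88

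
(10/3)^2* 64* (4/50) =512/9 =56.89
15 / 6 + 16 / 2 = 10.50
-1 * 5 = -5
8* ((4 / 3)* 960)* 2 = 20480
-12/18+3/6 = -1/6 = -0.17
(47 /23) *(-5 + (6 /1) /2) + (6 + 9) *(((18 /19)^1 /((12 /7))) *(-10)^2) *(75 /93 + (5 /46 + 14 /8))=59747143 /27094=2205.18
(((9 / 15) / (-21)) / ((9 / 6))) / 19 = -2 / 1995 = -0.00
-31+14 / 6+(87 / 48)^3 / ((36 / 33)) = -1140745 / 49152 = -23.21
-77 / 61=-1.26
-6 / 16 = -3 / 8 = -0.38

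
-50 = -50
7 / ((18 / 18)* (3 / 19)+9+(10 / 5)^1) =133 / 212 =0.63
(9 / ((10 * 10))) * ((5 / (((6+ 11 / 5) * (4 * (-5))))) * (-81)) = 729 / 3280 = 0.22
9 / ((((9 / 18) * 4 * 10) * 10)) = 9 / 200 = 0.04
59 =59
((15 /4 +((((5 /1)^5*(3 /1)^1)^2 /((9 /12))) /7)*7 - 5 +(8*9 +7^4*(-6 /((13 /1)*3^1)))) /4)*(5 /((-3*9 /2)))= -30468672355 /2808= -10850666.79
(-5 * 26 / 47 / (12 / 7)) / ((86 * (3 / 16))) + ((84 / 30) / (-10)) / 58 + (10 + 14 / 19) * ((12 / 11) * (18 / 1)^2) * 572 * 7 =7614381451478263 / 501106950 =15195122.42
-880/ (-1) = 880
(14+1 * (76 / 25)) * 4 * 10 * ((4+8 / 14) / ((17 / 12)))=1308672 / 595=2199.45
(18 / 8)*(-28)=-63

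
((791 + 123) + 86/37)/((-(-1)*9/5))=169520/333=509.07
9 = 9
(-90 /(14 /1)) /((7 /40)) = -1800 /49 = -36.73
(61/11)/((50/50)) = 61/11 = 5.55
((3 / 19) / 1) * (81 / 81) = 3 / 19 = 0.16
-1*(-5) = 5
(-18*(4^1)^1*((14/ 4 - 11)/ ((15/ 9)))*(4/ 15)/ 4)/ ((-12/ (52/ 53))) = -468/ 265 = -1.77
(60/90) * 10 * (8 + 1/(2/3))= 190/3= 63.33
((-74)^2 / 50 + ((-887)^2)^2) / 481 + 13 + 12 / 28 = 108325956537691 / 84175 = 1286913650.58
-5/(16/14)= -35/8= -4.38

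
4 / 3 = 1.33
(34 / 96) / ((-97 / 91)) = -1547 / 4656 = -0.33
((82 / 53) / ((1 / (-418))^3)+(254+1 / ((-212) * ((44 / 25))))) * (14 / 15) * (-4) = 7378234078159 / 17490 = 421854435.57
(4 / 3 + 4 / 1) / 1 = 5.33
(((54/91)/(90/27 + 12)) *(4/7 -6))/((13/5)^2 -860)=76950/312520481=0.00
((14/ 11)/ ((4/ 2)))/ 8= 7/ 88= 0.08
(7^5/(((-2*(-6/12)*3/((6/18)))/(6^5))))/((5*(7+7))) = 1037232/5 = 207446.40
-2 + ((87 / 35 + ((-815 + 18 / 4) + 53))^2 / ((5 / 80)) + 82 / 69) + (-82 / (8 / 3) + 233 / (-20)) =770927331016 / 84525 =9120701.93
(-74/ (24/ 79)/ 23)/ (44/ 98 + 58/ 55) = -7877485/ 1118352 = -7.04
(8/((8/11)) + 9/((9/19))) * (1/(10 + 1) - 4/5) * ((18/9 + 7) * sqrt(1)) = -2106/11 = -191.45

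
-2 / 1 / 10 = -1 / 5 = -0.20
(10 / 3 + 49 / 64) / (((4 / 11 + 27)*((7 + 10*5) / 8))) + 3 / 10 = 660937 / 2058840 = 0.32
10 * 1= 10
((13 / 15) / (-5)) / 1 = -13 / 75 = -0.17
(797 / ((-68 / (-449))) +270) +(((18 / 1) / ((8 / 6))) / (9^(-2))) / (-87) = 10885391 / 1972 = 5519.98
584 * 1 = 584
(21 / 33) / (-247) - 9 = -24460 / 2717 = -9.00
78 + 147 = 225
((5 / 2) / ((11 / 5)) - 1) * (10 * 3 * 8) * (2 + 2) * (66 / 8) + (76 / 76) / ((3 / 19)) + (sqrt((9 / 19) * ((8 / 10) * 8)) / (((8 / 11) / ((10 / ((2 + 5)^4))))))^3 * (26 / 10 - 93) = 3259 / 3 - 32487048 * sqrt(190) / 4996704679561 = 1086.33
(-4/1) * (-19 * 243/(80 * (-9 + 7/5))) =-243/8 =-30.38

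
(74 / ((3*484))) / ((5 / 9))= 111 / 1210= 0.09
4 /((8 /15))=15 /2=7.50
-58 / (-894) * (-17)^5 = -92116.00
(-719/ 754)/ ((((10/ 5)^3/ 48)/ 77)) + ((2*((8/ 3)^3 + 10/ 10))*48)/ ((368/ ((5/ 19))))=-651196007/ 1482741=-439.18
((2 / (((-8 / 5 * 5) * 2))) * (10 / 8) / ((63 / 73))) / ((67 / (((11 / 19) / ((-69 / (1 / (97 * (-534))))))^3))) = -485815 / 42297274080097033420788390144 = -0.00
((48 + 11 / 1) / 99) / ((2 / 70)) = 2065 / 99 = 20.86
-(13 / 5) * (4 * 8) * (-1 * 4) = 1664 / 5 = 332.80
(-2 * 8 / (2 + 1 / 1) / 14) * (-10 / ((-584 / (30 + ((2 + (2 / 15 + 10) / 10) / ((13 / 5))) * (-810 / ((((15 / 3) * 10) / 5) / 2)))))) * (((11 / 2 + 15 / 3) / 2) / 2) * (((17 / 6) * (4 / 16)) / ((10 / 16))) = 3.06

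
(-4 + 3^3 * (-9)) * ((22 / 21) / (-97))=5434 / 2037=2.67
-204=-204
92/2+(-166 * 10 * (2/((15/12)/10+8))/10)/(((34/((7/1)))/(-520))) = 75150/17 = 4420.59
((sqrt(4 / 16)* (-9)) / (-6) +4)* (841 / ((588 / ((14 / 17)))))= 15979 / 2856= 5.59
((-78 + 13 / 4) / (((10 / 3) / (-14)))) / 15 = 2093 / 100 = 20.93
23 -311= -288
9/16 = 0.56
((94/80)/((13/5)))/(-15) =-47/1560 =-0.03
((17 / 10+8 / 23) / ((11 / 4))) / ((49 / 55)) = 942 / 1127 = 0.84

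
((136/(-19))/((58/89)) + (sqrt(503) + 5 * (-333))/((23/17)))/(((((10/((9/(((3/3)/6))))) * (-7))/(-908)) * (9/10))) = -12246521064/12673 + 92616 * sqrt(503)/161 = -953445.82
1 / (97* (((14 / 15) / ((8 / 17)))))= 60 / 11543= 0.01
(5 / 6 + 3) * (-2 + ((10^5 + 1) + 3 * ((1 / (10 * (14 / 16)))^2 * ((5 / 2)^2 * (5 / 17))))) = 638627407 / 1666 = 383329.78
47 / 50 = 0.94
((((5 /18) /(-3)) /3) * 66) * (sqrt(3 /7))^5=-55 * sqrt(21) /1029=-0.24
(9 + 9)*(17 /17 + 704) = 12690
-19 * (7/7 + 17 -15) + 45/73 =-4116/73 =-56.38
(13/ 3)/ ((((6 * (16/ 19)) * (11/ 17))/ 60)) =20995/ 264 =79.53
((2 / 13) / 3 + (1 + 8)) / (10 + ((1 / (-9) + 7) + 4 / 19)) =20121 / 38012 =0.53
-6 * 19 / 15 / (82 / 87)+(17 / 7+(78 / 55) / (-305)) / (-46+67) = -803565016 / 101102925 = -7.95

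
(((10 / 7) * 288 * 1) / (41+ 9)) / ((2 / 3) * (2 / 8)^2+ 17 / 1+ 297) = 6912 / 263795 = 0.03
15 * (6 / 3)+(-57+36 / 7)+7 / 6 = -20.69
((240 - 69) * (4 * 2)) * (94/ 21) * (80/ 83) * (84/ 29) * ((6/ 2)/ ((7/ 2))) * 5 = 1234483200/ 16849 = 73267.45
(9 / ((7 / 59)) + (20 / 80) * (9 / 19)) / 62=40419 / 32984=1.23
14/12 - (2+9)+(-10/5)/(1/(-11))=73/6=12.17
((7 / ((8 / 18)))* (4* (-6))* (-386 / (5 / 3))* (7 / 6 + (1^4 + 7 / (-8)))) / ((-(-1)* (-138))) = -376929 / 460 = -819.41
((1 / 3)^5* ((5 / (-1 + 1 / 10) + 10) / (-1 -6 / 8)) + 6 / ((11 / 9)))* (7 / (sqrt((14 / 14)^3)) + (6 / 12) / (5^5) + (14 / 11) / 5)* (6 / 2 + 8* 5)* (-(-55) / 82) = 8845979708749 / 8630448750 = 1024.97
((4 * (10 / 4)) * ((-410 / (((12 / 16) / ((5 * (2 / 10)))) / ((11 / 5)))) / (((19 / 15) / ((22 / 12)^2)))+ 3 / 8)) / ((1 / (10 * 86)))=-4692554525 / 171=-27441839.33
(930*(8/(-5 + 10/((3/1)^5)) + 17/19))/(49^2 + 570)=-3059886/13604209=-0.22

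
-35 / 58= -0.60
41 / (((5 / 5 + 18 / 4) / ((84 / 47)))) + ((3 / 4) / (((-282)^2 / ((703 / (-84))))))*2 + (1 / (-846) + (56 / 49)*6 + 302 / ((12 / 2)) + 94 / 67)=11239701037 / 156291168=71.92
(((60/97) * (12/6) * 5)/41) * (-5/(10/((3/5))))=-180/3977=-0.05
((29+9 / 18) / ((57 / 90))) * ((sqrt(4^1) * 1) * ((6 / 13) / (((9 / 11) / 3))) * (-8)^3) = -19937280 / 247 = -80717.73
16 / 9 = 1.78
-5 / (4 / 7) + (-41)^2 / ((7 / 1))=6479 / 28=231.39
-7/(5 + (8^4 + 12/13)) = -91/53325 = -0.00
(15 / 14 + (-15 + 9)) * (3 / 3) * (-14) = 69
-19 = -19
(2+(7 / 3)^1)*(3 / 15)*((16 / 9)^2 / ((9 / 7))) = 23296 / 10935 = 2.13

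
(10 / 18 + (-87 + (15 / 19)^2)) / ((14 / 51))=-312.63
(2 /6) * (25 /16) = 25 /48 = 0.52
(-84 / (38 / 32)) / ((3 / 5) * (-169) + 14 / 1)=6720 / 8303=0.81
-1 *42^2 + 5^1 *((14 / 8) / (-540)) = -762055 / 432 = -1764.02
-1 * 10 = -10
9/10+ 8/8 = 19/10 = 1.90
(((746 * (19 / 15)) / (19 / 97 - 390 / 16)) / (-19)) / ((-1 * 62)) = -289448 / 8724795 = -0.03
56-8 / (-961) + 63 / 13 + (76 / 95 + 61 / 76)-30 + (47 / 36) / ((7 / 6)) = 33.58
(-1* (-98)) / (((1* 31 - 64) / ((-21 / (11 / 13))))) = 8918 / 121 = 73.70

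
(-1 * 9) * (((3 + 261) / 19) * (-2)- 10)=6462 / 19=340.11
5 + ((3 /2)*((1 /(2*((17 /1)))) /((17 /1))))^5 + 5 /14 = 77414165777243301 /14450644278418432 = 5.36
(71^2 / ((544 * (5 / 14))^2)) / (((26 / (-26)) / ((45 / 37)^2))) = -20007729 / 101284096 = -0.20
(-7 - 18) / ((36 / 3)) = -25 / 12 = -2.08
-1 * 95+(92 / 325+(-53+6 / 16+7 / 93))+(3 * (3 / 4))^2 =-68769929 / 483600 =-142.20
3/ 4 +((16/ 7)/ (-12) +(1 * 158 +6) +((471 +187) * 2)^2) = 145489727/ 84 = 1732020.56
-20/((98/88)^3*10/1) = -1.45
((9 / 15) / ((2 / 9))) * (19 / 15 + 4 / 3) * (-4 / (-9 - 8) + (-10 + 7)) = -16497 / 850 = -19.41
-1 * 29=-29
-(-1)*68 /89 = 68 /89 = 0.76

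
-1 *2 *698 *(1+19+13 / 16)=-116217 / 4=-29054.25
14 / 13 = 1.08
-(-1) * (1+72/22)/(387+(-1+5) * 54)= 0.01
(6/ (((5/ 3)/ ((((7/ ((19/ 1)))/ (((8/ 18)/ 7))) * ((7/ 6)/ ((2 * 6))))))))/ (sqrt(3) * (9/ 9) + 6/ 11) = -33957/ 82840 + 124509 * sqrt(3)/ 165680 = 0.89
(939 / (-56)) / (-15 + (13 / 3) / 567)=228177 / 204016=1.12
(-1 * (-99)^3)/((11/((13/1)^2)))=14907321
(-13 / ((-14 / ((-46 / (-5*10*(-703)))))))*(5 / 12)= -299 / 590520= -0.00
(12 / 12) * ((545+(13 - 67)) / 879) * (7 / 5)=3437 / 4395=0.78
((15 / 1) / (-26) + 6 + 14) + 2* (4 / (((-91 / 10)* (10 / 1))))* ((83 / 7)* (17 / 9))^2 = -17824321 / 722358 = -24.68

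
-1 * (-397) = 397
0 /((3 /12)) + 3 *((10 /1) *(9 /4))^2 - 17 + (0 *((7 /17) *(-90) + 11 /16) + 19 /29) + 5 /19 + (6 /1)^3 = 3787945 /2204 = 1718.67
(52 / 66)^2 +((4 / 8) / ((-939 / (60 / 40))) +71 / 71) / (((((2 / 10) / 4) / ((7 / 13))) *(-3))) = -13143311 / 4431141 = -2.97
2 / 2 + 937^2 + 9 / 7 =6145799 / 7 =877971.29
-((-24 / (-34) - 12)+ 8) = 56 / 17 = 3.29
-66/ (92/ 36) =-594/ 23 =-25.83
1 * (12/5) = 2.40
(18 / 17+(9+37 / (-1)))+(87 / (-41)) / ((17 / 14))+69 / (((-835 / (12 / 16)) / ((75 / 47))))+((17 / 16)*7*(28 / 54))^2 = -3551741793647 / 255243451968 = -13.92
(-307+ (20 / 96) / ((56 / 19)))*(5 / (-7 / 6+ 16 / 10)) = -10312825 / 2912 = -3541.49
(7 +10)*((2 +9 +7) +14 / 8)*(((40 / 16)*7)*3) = 17626.88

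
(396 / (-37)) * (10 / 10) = -396 / 37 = -10.70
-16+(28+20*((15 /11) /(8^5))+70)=7389259 /90112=82.00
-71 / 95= -0.75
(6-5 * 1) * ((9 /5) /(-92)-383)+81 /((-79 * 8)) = -27847177 /72680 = -383.15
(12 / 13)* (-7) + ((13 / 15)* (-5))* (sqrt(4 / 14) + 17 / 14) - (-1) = -5855 / 546 - 13* sqrt(14) / 21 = -13.04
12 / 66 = 2 / 11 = 0.18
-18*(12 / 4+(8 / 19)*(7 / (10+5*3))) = -56.12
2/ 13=0.15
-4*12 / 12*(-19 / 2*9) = 342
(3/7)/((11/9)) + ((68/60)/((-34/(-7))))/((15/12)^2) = 0.50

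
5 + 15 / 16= 95 / 16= 5.94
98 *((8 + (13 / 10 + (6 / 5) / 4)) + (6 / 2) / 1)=6174 / 5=1234.80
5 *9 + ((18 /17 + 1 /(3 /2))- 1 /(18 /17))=14009 /306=45.78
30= 30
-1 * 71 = -71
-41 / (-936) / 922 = 41 / 862992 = 0.00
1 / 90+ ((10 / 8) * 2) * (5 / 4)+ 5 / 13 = 16477 / 4680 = 3.52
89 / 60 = 1.48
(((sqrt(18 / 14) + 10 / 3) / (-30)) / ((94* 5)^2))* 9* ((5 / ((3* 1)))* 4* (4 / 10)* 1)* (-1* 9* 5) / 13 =27* sqrt(7) / 5025475 + 6 / 143585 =0.00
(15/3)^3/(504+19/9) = 225/911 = 0.25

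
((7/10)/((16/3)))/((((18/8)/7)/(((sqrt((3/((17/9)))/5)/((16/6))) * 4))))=147 * sqrt(255)/6800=0.35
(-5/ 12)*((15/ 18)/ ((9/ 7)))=-0.27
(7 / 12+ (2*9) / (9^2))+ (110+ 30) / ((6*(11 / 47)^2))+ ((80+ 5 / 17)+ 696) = 89090305 / 74052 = 1203.08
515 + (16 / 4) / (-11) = 514.64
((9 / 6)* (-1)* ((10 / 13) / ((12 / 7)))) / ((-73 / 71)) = 2485 / 3796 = 0.65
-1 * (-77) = 77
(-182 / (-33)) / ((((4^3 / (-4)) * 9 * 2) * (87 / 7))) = -637 / 413424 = -0.00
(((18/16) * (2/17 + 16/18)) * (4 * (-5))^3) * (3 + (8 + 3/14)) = -1727000/17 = -101588.24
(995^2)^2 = 980149500625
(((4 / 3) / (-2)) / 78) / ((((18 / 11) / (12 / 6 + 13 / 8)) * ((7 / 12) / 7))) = -319 / 1404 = -0.23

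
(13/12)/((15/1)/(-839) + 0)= -60.59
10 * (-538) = -5380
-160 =-160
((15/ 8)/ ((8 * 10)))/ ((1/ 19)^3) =160.76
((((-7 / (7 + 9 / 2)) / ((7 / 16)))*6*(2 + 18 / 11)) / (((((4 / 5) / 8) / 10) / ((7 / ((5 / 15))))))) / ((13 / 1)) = -16128000 / 3289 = -4903.62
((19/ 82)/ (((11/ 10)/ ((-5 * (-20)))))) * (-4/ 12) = -9500/ 1353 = -7.02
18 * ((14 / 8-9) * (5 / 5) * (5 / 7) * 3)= -3915 / 14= -279.64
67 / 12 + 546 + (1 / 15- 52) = 9993 / 20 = 499.65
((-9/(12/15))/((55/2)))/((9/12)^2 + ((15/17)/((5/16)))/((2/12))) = -136/5819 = -0.02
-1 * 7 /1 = -7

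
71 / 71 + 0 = 1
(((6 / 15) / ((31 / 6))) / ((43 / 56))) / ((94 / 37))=12432 / 313255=0.04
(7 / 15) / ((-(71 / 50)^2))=-0.23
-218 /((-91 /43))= 9374 /91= 103.01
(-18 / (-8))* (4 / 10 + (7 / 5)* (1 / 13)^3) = 39609 / 43940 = 0.90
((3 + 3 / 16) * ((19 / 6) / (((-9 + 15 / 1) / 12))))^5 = 3515706497843 / 1048576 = 3352838.99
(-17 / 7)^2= 289 / 49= 5.90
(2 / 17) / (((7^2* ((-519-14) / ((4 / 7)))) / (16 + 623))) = -5112 / 3107923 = -0.00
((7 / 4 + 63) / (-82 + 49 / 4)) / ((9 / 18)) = -518 / 279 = -1.86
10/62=5/31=0.16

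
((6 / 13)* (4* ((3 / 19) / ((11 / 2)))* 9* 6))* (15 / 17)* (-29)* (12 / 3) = -13530240 / 46189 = -292.93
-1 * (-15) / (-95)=-3 / 19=-0.16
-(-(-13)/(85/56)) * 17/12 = -182/15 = -12.13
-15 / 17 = -0.88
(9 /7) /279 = 1 /217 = 0.00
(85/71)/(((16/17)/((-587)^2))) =497902205/1136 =438294.19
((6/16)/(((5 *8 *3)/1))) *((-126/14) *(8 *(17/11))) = -0.35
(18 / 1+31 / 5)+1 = 126 / 5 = 25.20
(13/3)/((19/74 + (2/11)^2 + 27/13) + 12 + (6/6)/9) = 4539678/15167255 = 0.30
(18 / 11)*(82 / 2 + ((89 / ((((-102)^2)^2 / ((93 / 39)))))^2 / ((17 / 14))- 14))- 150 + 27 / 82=-44485436936316969139057 / 421707224480666275008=-105.49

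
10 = 10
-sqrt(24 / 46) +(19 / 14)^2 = 361 / 196 - 2*sqrt(69) / 23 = 1.12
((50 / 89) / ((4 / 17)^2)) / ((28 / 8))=7225 / 2492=2.90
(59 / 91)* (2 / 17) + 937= 1449657 / 1547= 937.08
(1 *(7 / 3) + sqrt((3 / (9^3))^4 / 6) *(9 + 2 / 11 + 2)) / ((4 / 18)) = 41 *sqrt(6) / 288684 + 21 / 2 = 10.50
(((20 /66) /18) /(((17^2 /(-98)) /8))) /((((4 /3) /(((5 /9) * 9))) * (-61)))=4900 /1745271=0.00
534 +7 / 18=9619 / 18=534.39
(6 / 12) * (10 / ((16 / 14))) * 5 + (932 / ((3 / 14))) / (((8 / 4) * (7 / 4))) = 30349 / 24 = 1264.54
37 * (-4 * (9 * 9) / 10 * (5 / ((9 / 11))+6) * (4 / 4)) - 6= -72624 / 5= -14524.80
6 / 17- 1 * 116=-1966 / 17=-115.65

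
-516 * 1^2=-516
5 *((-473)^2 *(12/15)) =894916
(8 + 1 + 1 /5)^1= 9.20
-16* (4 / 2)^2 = -64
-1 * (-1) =1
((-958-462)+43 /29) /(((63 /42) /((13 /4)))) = -3073.45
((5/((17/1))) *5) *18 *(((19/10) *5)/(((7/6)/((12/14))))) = 153900/833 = 184.75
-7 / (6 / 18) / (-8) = 21 / 8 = 2.62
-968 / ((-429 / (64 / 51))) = 5632 / 1989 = 2.83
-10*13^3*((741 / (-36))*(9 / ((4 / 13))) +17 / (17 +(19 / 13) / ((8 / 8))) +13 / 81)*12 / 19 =4277952263 / 513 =8339088.23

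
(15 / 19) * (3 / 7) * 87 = 3915 / 133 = 29.44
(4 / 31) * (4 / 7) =16 / 217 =0.07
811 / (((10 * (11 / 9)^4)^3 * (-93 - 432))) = -76350118028697 / 549224965926175000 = -0.00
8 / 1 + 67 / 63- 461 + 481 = 1831 / 63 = 29.06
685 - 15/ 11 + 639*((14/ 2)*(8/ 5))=431224/ 55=7840.44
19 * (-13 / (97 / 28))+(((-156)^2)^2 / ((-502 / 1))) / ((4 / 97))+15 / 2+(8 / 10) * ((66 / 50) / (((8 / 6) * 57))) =-3308616664720223 / 115648250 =-28609310.26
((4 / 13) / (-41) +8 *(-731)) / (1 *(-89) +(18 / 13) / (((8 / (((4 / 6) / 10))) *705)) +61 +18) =14649843600 / 25050959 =584.80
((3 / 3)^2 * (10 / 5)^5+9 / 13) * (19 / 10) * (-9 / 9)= -1615 / 26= -62.12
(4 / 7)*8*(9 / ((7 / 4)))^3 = 1492992 / 2401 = 621.82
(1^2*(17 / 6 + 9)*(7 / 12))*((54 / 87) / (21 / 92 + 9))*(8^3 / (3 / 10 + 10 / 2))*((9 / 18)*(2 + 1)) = 29263360 / 434971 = 67.28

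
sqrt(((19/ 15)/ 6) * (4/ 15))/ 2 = sqrt(114)/ 90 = 0.12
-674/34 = -337/17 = -19.82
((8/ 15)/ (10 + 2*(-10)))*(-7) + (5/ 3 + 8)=251/ 25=10.04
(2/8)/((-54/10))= -5/108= -0.05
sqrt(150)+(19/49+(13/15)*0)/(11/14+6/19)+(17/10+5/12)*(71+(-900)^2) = 5*sqrt(6)+211004907187/123060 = 1714662.88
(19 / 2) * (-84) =-798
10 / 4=2.50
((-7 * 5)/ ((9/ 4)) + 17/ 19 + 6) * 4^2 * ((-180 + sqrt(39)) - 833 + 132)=20876176/ 171 - 23696 * sqrt(39)/ 171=121217.51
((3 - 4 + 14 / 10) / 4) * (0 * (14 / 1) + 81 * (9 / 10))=729 / 100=7.29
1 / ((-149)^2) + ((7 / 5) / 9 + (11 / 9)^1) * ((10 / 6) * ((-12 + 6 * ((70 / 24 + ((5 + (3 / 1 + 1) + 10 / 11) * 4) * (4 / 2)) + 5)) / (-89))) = -7739131162 / 586839033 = -13.19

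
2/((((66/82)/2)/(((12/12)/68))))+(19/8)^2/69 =127859/825792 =0.15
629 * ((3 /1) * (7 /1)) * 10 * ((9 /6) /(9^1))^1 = 22015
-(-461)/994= 461/994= 0.46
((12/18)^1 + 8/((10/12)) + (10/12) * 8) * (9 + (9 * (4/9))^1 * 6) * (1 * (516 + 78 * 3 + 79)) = 2316226/5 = 463245.20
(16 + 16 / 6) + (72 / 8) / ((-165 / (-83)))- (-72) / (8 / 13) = 23132 / 165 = 140.19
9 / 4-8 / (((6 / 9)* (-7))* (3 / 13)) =271 / 28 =9.68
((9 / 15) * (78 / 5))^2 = 54756 / 625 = 87.61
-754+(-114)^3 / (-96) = 58715 / 4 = 14678.75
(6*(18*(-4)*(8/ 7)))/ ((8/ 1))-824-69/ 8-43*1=-52491/ 56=-937.34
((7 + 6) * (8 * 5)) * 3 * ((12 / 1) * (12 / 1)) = 224640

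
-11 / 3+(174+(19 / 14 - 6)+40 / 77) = 76789 / 462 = 166.21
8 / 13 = 0.62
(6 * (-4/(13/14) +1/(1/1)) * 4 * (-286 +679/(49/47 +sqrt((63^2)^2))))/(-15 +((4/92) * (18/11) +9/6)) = -82887721103/49055370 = -1689.68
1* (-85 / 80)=-17 / 16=-1.06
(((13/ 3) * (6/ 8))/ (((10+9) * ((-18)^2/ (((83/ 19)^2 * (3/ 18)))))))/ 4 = 89557/ 213342336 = 0.00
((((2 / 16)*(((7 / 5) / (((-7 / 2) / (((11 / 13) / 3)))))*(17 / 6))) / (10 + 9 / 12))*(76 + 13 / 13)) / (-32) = 14399 / 1609920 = 0.01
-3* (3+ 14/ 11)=-12.82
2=2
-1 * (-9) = 9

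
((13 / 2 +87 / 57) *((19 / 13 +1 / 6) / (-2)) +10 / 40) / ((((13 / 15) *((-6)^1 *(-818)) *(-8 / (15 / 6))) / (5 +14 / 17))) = 30733725 / 11430954496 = 0.00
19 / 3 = 6.33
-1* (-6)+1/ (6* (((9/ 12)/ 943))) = 1940/ 9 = 215.56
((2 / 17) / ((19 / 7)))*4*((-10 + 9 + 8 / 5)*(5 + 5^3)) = 4368 / 323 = 13.52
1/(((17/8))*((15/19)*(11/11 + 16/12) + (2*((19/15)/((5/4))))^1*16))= 11400/830161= 0.01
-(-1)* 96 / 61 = 96 / 61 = 1.57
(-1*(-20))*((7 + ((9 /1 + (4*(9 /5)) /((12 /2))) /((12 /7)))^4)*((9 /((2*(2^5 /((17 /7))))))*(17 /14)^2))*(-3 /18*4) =-424596734517 /50176000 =-8462.15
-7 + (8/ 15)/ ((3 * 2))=-311/ 45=-6.91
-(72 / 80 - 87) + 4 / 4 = 871 / 10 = 87.10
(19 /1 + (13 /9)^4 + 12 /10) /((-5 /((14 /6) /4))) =-2819131 /984150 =-2.86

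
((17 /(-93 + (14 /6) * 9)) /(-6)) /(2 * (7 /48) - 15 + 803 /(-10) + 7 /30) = -5 /12042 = -0.00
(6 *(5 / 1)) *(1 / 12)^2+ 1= 29 / 24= 1.21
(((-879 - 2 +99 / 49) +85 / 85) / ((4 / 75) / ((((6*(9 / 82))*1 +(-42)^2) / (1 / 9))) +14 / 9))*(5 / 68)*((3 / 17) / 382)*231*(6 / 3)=-1040001608460375 / 117415117234408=-8.86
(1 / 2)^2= 1 / 4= 0.25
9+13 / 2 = 15.50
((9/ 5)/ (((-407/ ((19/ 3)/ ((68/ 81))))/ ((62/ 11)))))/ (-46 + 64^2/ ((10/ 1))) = -15903/ 30748036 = -0.00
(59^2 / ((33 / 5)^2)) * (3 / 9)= 87025 / 3267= 26.64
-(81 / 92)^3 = -531441 / 778688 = -0.68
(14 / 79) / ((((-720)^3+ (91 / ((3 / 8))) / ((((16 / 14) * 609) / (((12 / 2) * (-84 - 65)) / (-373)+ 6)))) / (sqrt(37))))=-2611 * sqrt(37) / 5499249364866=-0.00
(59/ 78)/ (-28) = -0.03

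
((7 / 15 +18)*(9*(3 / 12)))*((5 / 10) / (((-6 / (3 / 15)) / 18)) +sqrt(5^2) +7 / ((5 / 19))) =260103 / 200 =1300.52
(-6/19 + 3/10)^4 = 81/1303210000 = 0.00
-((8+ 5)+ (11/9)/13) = -1532/117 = -13.09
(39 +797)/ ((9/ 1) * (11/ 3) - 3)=418/ 15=27.87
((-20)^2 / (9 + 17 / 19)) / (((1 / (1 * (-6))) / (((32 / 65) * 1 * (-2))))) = 145920 / 611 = 238.82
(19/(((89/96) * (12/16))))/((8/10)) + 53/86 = 266157/7654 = 34.77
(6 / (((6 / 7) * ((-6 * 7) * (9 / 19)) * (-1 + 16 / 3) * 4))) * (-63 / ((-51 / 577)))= -76741 / 5304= -14.47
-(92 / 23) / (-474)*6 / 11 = 4 / 869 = 0.00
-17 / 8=-2.12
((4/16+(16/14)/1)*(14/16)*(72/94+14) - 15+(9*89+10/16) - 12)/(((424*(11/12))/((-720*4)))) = -160933770/27401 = -5873.28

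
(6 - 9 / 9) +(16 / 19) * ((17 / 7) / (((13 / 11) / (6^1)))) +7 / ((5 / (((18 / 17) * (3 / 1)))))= 2914307 / 146965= 19.83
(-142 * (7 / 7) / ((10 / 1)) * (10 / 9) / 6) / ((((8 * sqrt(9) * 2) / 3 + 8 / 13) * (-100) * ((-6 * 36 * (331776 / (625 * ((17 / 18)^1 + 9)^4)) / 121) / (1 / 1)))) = -2866415898278075 / 175495605123022848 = -0.02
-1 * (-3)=3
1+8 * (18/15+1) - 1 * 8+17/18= 1039/90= 11.54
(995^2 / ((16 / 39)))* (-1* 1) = -38610975 / 16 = -2413185.94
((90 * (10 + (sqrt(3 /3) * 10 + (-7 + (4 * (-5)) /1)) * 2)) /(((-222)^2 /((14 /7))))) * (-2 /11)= 240 /15059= 0.02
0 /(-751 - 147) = 0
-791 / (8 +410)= -791 / 418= -1.89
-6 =-6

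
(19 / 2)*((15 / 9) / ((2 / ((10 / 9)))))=475 / 54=8.80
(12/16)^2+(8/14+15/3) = 6.13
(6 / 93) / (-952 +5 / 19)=-38 / 560573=-0.00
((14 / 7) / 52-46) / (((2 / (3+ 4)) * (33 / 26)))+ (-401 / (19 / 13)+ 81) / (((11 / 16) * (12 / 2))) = -72573 / 418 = -173.62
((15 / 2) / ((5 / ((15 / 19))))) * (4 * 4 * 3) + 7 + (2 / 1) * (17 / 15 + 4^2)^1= 27961 / 285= 98.11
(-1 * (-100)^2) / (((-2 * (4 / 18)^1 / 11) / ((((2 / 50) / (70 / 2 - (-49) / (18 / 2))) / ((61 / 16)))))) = 356400 / 5551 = 64.20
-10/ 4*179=-895/ 2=-447.50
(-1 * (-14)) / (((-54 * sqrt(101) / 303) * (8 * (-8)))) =7 * sqrt(101) / 576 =0.12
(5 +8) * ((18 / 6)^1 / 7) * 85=3315 / 7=473.57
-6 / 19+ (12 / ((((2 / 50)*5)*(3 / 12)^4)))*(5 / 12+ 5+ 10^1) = 4499194 / 19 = 236799.68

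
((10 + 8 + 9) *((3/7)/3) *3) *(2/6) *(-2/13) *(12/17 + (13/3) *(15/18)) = -3963/1547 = -2.56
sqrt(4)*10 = 20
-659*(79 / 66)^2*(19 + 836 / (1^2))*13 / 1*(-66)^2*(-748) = 34194059422380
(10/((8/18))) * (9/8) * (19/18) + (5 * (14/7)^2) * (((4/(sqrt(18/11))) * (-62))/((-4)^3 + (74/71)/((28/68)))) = 855/32 + 123256 * sqrt(22)/9165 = 89.80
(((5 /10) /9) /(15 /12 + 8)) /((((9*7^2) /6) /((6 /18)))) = 4 /146853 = 0.00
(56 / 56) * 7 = 7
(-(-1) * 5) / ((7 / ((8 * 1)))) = 40 / 7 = 5.71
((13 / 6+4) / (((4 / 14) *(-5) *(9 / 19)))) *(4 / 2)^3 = -9842 / 135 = -72.90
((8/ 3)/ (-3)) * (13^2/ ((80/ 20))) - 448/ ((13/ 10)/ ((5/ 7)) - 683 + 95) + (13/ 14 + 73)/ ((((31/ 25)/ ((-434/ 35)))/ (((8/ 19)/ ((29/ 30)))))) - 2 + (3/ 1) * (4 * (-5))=-61160940464/ 145343331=-420.80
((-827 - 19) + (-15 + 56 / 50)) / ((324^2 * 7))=-3071 / 2624400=-0.00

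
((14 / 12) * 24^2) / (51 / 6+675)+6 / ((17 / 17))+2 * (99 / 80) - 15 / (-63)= 11134033 / 1148280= 9.70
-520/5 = -104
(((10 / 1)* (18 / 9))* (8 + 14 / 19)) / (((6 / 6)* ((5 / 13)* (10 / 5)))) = 4316 / 19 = 227.16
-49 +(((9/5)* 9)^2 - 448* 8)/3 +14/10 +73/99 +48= -2737472/2475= -1106.05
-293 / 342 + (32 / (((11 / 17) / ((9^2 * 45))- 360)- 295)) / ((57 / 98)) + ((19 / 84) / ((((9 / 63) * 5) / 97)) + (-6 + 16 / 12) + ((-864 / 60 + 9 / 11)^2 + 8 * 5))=19698296931811 / 78927344100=249.58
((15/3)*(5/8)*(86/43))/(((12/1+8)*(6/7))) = 35/96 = 0.36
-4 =-4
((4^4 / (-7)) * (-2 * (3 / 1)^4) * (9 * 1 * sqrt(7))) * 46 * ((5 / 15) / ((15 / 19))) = 36246528 * sqrt(7) / 35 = 2739979.97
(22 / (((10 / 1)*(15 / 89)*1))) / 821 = 979 / 61575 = 0.02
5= 5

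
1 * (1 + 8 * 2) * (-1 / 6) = -17 / 6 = -2.83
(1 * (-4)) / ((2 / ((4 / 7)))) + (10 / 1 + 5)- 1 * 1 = 90 / 7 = 12.86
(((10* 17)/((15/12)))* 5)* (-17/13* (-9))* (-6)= -48018.46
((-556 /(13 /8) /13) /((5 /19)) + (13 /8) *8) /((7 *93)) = -24509 /183365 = -0.13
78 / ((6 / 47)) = 611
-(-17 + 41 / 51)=826 / 51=16.20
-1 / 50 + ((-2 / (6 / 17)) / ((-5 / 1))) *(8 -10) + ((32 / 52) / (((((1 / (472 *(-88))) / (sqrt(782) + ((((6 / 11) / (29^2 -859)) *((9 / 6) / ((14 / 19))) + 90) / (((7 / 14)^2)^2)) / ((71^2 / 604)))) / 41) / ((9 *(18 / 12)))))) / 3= -55950243457287133 / 68809650 -61307136 *sqrt(782) / 13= -944993839.13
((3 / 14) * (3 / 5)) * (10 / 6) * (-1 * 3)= -9 / 14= -0.64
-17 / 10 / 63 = -17 / 630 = -0.03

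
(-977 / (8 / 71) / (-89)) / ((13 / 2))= 14.99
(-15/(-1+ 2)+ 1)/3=-14/3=-4.67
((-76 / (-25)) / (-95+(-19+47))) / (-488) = 19 / 204350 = 0.00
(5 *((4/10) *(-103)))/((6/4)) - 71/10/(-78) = -35683/260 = -137.24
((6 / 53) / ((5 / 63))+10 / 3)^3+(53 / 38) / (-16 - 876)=1836519469355009 / 17031379923000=107.83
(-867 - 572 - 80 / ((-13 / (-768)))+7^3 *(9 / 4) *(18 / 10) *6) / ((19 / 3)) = 846201 / 2470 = 342.59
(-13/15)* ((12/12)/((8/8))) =-13/15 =-0.87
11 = 11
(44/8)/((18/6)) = 11/6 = 1.83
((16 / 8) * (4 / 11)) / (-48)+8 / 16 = 0.48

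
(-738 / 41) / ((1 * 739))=-18 / 739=-0.02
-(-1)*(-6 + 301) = 295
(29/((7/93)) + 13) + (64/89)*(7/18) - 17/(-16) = 35851415/89712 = 399.63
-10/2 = -5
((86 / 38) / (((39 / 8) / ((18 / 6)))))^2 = 118336 / 61009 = 1.94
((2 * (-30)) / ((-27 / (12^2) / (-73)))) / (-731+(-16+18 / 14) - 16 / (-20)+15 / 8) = 6540800 / 208051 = 31.44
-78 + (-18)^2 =246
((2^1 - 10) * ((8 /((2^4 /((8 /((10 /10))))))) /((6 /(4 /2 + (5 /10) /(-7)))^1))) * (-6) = 432 /7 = 61.71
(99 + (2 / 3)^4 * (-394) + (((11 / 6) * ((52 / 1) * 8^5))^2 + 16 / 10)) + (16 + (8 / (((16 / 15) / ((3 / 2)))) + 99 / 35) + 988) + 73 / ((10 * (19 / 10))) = 420519440542526285 / 43092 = 9758642916145.14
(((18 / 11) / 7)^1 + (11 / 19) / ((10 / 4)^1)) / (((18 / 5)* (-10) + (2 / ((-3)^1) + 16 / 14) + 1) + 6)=-10212 / 625955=-0.02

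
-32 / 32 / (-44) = 1 / 44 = 0.02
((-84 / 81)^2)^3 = 481890304 / 387420489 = 1.24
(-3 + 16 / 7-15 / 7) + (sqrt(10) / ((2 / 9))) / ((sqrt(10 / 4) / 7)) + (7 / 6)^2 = 15499 / 252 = 61.50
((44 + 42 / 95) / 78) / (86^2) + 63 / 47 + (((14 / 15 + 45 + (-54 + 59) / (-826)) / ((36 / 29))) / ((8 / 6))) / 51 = 245390663060911 / 130210029671904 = 1.88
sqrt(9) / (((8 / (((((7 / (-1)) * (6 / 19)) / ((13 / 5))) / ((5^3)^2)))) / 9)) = -567 / 3087500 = -0.00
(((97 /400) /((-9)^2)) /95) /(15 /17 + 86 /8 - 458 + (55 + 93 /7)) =-11543 /138484606500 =-0.00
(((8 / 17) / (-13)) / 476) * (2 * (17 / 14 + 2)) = -90 / 184093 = -0.00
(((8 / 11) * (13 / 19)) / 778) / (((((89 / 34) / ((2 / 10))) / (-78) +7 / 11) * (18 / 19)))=22984 / 15951723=0.00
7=7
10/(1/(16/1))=160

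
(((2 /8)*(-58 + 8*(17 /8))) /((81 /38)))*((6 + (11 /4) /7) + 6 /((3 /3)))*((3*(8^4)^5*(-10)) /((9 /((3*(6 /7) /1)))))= 779124176686976566558720 /1323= 588907163028704887799.49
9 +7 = 16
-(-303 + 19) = 284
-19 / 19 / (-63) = 1 / 63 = 0.02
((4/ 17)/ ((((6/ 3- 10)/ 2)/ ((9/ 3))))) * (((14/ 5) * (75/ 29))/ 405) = -14/ 4437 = -0.00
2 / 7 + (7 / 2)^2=351 / 28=12.54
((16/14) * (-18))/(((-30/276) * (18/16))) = 5888/35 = 168.23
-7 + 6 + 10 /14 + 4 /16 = -1 /28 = -0.04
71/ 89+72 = 6479/ 89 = 72.80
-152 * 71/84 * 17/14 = -22933/147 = -156.01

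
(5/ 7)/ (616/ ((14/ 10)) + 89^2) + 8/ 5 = 468241/ 292635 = 1.60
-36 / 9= -4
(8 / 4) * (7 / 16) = 7 / 8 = 0.88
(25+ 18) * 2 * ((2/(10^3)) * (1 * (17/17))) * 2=43/125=0.34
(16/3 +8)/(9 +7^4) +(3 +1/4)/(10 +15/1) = 9799/72300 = 0.14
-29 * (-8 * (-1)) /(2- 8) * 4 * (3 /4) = 116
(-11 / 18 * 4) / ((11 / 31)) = -62 / 9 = -6.89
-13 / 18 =-0.72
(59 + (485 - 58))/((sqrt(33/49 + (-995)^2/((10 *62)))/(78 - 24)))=367416 *sqrt(300896447)/9706337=656.62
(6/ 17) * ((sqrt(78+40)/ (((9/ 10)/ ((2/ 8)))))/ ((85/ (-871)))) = -871 * sqrt(118)/ 867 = -10.91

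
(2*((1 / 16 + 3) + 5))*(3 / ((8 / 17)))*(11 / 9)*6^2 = 72369 / 16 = 4523.06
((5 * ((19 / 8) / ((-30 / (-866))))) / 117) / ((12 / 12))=8227 / 2808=2.93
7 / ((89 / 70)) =490 / 89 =5.51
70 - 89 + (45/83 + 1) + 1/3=-4264/249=-17.12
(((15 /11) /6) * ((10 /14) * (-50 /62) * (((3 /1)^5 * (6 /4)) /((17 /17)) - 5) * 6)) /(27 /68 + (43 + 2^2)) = -45836250 /7693301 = -5.96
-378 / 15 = -126 / 5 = -25.20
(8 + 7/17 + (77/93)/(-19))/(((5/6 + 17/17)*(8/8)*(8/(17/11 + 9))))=662708/110143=6.02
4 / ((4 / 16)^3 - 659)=-256 / 42175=-0.01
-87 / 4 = -21.75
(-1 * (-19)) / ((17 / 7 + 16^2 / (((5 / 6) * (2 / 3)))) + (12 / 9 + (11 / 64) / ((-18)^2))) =725760 / 17745307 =0.04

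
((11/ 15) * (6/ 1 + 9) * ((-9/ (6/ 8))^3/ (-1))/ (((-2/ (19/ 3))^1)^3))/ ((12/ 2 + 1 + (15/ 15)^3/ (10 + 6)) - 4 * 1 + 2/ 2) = -9657472/ 65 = -148576.49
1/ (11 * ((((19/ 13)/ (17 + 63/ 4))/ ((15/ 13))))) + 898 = 752693/ 836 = 900.35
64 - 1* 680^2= -462336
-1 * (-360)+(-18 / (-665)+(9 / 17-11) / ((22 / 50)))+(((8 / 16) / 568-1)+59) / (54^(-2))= 5985028371899 / 35316820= 169466.80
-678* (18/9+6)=-5424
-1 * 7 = -7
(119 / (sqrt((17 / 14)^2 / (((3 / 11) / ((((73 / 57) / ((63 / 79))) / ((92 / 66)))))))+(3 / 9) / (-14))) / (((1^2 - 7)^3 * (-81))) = 0.00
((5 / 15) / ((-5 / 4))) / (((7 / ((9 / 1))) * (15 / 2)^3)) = -32 / 39375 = -0.00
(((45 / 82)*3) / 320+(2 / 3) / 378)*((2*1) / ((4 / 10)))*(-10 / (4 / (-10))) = 2569625 / 2975616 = 0.86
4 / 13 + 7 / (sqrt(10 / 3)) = 4 / 13 + 7 * sqrt(30) / 10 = 4.14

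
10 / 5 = 2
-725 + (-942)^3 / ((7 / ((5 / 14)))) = -2089777745 / 49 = -42648525.41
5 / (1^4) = 5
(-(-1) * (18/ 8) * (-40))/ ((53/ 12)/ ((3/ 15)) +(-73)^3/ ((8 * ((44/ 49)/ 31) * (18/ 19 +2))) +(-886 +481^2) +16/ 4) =760320/ 2864478121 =0.00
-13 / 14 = -0.93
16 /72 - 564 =-5074 /9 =-563.78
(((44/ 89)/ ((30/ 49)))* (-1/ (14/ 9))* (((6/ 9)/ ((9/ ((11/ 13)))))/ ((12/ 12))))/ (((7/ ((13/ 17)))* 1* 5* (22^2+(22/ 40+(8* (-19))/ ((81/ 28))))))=-8712/ 5294372815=-0.00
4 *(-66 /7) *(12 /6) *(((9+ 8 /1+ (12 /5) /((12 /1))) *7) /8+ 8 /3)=-46772 /35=-1336.34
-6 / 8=-3 / 4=-0.75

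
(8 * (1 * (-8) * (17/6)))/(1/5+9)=-1360/69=-19.71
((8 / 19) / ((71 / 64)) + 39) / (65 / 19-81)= -53123 / 104654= -0.51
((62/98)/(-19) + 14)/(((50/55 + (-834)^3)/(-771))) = 110278443/5940739613354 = 0.00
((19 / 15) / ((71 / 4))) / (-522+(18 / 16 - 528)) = -608 / 8936415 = -0.00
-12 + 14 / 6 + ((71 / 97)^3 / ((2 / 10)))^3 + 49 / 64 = -198870861997875211853 / 145964363261676521664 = -1.36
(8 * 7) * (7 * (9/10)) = 1764/5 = 352.80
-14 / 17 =-0.82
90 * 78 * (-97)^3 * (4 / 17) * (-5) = 128139289200 / 17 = 7537605247.06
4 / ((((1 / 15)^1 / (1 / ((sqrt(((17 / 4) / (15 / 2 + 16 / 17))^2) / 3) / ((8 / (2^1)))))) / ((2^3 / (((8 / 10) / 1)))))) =14300.35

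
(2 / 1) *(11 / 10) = 11 / 5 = 2.20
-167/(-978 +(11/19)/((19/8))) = 60287/352970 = 0.17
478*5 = 2390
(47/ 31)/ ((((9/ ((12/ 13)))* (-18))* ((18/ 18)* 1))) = -94/ 10881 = -0.01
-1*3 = -3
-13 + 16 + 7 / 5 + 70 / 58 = 813 / 145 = 5.61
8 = 8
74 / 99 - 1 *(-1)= 173 / 99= 1.75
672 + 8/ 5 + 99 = 3863/ 5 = 772.60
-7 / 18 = -0.39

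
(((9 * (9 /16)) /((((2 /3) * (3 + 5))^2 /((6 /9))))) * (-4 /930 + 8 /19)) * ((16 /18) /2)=16569 /753920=0.02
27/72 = 3/8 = 0.38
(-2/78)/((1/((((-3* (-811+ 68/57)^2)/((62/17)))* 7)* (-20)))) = -81789593690/42237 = -1936444.20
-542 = -542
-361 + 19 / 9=-3230 / 9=-358.89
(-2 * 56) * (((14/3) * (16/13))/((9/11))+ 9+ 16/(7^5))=-1512182032/842751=-1794.34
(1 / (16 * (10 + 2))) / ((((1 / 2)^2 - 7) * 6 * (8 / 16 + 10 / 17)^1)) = -17 / 143856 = -0.00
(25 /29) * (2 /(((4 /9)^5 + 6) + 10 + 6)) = 1476225 /18851479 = 0.08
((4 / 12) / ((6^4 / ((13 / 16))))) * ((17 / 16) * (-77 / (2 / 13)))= -221221 / 1990656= -0.11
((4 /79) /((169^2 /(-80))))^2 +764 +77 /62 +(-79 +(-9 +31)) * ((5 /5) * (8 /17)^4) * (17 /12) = 1180551449596580292293 /1550741661757779166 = 761.28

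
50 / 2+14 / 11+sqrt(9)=322 / 11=29.27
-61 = -61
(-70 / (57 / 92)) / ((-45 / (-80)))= -103040 / 513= -200.86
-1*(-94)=94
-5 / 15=-1 / 3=-0.33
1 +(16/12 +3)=5.33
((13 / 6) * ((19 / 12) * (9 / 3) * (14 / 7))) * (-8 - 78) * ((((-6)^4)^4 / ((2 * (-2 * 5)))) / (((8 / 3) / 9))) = 4213548045997056 / 5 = 842709609199411.20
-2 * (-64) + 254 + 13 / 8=3069 / 8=383.62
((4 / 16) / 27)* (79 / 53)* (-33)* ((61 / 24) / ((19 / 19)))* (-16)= 18.52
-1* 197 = -197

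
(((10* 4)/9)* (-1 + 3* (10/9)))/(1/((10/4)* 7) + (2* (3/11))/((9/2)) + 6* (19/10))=107800/120357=0.90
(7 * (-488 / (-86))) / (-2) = -854 / 43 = -19.86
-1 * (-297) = 297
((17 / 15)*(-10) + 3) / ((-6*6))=25 / 108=0.23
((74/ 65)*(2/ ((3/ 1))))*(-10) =-296/ 39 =-7.59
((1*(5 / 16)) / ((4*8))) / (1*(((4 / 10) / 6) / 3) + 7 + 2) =225 / 207872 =0.00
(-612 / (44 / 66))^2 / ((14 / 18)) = 7584516 / 7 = 1083502.29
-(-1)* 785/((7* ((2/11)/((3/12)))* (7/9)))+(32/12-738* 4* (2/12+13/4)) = -11624855/1176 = -9885.08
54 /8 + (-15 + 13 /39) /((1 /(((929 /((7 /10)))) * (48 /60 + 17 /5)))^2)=-1822742565 /4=-455685641.25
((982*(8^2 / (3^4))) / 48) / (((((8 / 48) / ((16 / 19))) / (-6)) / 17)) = -4273664 / 513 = -8330.73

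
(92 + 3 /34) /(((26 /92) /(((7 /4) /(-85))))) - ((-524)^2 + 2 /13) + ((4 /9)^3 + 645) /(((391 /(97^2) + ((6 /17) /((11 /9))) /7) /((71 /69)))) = -205515165061146640639 /770970083834340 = -266566.98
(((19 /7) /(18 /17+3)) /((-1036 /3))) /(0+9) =-323 /1501164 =-0.00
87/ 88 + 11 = 11.99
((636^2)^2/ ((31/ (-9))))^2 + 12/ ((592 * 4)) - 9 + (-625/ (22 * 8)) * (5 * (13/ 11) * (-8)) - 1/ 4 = 155327739193757176784266996239/ 68838352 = 2256412808862088633154.19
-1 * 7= -7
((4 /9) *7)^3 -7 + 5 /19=323776 /13851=23.38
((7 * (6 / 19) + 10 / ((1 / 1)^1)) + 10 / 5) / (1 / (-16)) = -227.37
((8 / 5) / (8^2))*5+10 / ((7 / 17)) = 1367 / 56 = 24.41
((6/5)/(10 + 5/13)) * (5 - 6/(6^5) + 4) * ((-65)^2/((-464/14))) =-179365277/1353024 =-132.57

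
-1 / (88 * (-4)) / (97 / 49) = 49 / 34144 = 0.00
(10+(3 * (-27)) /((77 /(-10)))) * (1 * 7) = 1580 /11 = 143.64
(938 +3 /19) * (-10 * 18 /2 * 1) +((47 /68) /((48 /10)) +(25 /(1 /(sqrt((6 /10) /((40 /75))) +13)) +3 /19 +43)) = -84039.39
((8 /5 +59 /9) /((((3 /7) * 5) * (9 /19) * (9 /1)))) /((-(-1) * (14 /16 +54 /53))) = 20695864 /43904025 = 0.47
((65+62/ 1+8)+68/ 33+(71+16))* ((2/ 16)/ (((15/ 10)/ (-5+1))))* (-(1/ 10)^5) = 3697/ 4950000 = 0.00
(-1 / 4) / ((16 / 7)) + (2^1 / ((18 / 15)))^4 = 39433 / 5184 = 7.61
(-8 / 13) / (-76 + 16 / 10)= 10 / 1209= 0.01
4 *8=32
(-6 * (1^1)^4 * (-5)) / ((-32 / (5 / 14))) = -75 / 224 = -0.33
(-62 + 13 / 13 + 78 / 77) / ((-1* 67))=4619 / 5159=0.90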